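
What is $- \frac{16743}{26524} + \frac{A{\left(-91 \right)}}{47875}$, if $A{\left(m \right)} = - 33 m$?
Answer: $- \frac{721919553}{1269836500} \approx -0.56851$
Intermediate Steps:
$- \frac{16743}{26524} + \frac{A{\left(-91 \right)}}{47875} = - \frac{16743}{26524} + \frac{\left(-33\right) \left(-91\right)}{47875} = \left(-16743\right) \frac{1}{26524} + 3003 \cdot \frac{1}{47875} = - \frac{16743}{26524} + \frac{3003}{47875} = - \frac{721919553}{1269836500}$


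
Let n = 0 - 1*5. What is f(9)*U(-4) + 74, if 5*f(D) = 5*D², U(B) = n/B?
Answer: 701/4 ≈ 175.25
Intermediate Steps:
n = -5 (n = 0 - 5 = -5)
U(B) = -5/B
f(D) = D² (f(D) = (5*D²)/5 = D²)
f(9)*U(-4) + 74 = 9²*(-5/(-4)) + 74 = 81*(-5*(-¼)) + 74 = 81*(5/4) + 74 = 405/4 + 74 = 701/4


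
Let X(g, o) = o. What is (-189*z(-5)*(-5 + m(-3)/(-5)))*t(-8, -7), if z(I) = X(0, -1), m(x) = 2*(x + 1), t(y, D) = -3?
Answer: 11907/5 ≈ 2381.4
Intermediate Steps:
m(x) = 2 + 2*x (m(x) = 2*(1 + x) = 2 + 2*x)
z(I) = -1
(-189*z(-5)*(-5 + m(-3)/(-5)))*t(-8, -7) = -(-189)*(-5 + (2 + 2*(-3))/(-5))*(-3) = -(-189)*(-5 + (2 - 6)*(-⅕))*(-3) = -(-189)*(-5 - 4*(-⅕))*(-3) = -(-189)*(-5 + ⅘)*(-3) = -(-189)*(-21)/5*(-3) = -189*21/5*(-3) = -3969/5*(-3) = 11907/5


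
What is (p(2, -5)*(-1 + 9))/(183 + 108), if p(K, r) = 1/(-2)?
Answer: -4/291 ≈ -0.013746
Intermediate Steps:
p(K, r) = -½
(p(2, -5)*(-1 + 9))/(183 + 108) = (-(-1 + 9)/2)/(183 + 108) = -½*8/291 = -4*1/291 = -4/291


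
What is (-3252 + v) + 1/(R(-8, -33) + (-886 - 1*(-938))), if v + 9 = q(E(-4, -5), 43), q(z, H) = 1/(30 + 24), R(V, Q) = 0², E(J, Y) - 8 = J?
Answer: -4578391/1404 ≈ -3261.0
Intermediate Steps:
E(J, Y) = 8 + J
R(V, Q) = 0
q(z, H) = 1/54
v = -485/54 (v = -9 + 1/54 = -485/54 ≈ -8.9815)
(-3252 + v) + 1/(R(-8, -33) + (-886 - 1*(-938))) = (-3252 - 485/54) + 1/(0 + (-886 - 1*(-938))) = -176093/54 + 1/(0 + (-886 + 938)) = -176093/54 + 1/(0 + 52) = -176093/54 + 1/52 = -4578391/1404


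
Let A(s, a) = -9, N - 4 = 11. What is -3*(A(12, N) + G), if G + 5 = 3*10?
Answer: -48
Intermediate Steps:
N = 15 (N = 4 + 11 = 15)
G = 25 (G = -5 + 3*10 = -5 + 30 = 25)
-3*(A(12, N) + G) = -3*(-9 + 25) = -3*16 = -48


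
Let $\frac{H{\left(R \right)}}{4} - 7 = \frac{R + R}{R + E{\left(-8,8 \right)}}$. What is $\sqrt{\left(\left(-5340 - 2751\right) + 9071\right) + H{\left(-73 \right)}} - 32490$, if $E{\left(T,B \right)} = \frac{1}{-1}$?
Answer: $-32490 + \frac{2 \sqrt{347689}}{37} \approx -32458.0$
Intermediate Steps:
$E{\left(T,B \right)} = -1$
$H{\left(R \right)} = 28 + \frac{8 R}{-1 + R}$ ($H{\left(R \right)} = 28 + 4 \frac{R + R}{R - 1} = 28 + 4 \frac{2 R}{-1 + R} = 28 + \frac{8 R}{-1 + R}$)
$\sqrt{\left(\left(-5340 - 2751\right) + 9071\right) + H{\left(-73 \right)}} - 32490 = \sqrt{\left(\left(-5340 - 2751\right) + 9071\right) + \frac{4 \left(-7 + 9 \left(-73\right)\right)}{-1 - 73}} - 32490 = \sqrt{\left(\left(-5340 - 2751\right) + 9071\right) + \frac{4 \left(-7 - 657\right)}{-74}} - 32490 = \sqrt{\left(-8091 + 9071\right) + 4 \left(- \frac{1}{74}\right) \left(-664\right)} - 32490 = \sqrt{980 + \frac{1328}{37}} - 32490 = \sqrt{\frac{37588}{37}} - 32490 = \frac{2 \sqrt{347689}}{37} - 32490 = -32490 + \frac{2 \sqrt{347689}}{37}$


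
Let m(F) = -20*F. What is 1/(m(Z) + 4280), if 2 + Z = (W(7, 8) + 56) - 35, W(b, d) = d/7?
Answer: 7/27140 ≈ 0.00025792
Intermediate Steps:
W(b, d) = d/7 (W(b, d) = d*(1/7) = d/7)
Z = 141/7 (Z = -2 + (((1/7)*8 + 56) - 35) = -2 + ((8/7 + 56) - 35) = -2 + (400/7 - 35) = -2 + 155/7 = 141/7 ≈ 20.143)
1/(m(Z) + 4280) = 1/(-20*141/7 + 4280) = 1/(-2820/7 + 4280) = 1/(27140/7) = 7/27140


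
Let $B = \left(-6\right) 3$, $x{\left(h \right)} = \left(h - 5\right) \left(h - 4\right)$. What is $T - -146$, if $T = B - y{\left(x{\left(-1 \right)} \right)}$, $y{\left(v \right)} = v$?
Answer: $98$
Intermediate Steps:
$x{\left(h \right)} = \left(-5 + h\right) \left(-4 + h\right)$
$B = -18$
$T = -48$ ($T = -18 - \left(20 + \left(-1\right)^{2} - -9\right) = -18 - \left(20 + 1 + 9\right) = -18 - 30 = -48$)
$T - -146 = -48 - -146 = -48 + 146 = 98$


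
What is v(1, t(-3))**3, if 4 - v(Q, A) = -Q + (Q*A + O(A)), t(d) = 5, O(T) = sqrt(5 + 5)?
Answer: -10*sqrt(10) ≈ -31.623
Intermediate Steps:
O(T) = sqrt(10)
v(Q, A) = 4 + Q - sqrt(10) - A*Q (v(Q, A) = 4 - (-Q + (Q*A + sqrt(10))) = 4 - (-Q + (A*Q + sqrt(10))) = 4 - (-Q + (sqrt(10) + A*Q)) = 4 - (sqrt(10) - Q + A*Q) = 4 + (Q - sqrt(10) - A*Q) = 4 + Q - sqrt(10) - A*Q)
v(1, t(-3))**3 = (4 + 1 - sqrt(10) - 1*5*1)**3 = (4 + 1 - sqrt(10) - 5)**3 = (-sqrt(10))**3 = -10*sqrt(10)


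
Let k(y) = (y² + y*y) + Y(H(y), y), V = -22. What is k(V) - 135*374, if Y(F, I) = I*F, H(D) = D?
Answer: -49038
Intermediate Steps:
Y(F, I) = F*I
k(y) = 3*y² (k(y) = (y² + y*y) + y*y = (y² + y²) + y² = 2*y² + y² = 3*y²)
k(V) - 135*374 = 3*(-22)² - 135*374 = 3*484 - 50490 = 1452 - 50490 = -49038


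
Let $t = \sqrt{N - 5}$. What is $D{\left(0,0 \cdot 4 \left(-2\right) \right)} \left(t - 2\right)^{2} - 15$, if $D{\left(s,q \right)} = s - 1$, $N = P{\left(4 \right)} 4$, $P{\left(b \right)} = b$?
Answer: $-30 + 4 \sqrt{11} \approx -16.733$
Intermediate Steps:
$N = 16$ ($N = 4 \cdot 4 = 16$)
$t = \sqrt{11}$ ($t = \sqrt{16 - 5} = \sqrt{11} \approx 3.3166$)
$D{\left(s,q \right)} = -1 + s$
$D{\left(0,0 \cdot 4 \left(-2\right) \right)} \left(t - 2\right)^{2} - 15 = \left(-1 + 0\right) \left(\sqrt{11} - 2\right)^{2} - 15 = - \left(-2 + \sqrt{11}\right)^{2} - 15 = -15 - \left(-2 + \sqrt{11}\right)^{2}$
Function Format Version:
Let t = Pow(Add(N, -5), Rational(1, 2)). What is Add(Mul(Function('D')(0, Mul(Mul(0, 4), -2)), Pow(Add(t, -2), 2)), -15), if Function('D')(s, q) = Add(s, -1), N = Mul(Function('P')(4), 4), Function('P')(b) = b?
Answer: Add(-30, Mul(4, Pow(11, Rational(1, 2)))) ≈ -16.733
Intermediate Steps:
N = 16 (N = Mul(4, 4) = 16)
t = Pow(11, Rational(1, 2)) (t = Pow(Add(16, -5), Rational(1, 2)) = Pow(11, Rational(1, 2)) ≈ 3.3166)
Function('D')(s, q) = Add(-1, s)
Add(Mul(Function('D')(0, Mul(Mul(0, 4), -2)), Pow(Add(t, -2), 2)), -15) = Add(Mul(Add(-1, 0), Pow(Add(Pow(11, Rational(1, 2)), -2), 2)), -15) = Add(Mul(-1, Pow(Add(-2, Pow(11, Rational(1, 2))), 2)), -15) = Add(-15, Mul(-1, Pow(Add(-2, Pow(11, Rational(1, 2))), 2)))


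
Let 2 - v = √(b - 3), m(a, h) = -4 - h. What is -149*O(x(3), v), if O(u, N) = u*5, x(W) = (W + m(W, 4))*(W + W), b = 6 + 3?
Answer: 22350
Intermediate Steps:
b = 9
v = 2 - √6 (v = 2 - √(9 - 3) = 2 - √6 ≈ -0.44949)
x(W) = 2*W*(-8 + W) (x(W) = (W + (-4 - 1*4))*(W + W) = (W + (-4 - 4))*(2*W) = (W - 8)*(2*W) = (-8 + W)*(2*W) = 2*W*(-8 + W))
O(u, N) = 5*u
-149*O(x(3), v) = -745*2*3*(-8 + 3) = -745*2*3*(-5) = -745*(-30) = -149*(-150) = 22350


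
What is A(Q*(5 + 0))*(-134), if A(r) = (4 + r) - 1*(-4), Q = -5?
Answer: 2278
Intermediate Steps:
A(r) = 8 + r (A(r) = (4 + r) + 4 = 8 + r)
A(Q*(5 + 0))*(-134) = (8 - 5*(5 + 0))*(-134) = (8 - 5*5)*(-134) = (8 - 25)*(-134) = -17*(-134) = 2278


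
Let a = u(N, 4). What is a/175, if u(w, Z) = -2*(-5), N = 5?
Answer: 2/35 ≈ 0.057143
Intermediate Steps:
u(w, Z) = 10
a = 10
a/175 = 10/175 = (1/175)*10 = 2/35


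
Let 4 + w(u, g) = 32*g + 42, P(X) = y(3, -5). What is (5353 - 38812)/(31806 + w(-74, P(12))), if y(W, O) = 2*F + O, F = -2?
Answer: -33459/31556 ≈ -1.0603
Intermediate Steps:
y(W, O) = -4 + O (y(W, O) = 2*(-2) + O = -4 + O)
P(X) = -9 (P(X) = -4 - 5 = -9)
w(u, g) = 38 + 32*g (w(u, g) = -4 + (32*g + 42) = -4 + (42 + 32*g) = 38 + 32*g)
(5353 - 38812)/(31806 + w(-74, P(12))) = (5353 - 38812)/(31806 + (38 + 32*(-9))) = -33459/(31806 + (38 - 288)) = -33459/(31806 - 250) = -33459/31556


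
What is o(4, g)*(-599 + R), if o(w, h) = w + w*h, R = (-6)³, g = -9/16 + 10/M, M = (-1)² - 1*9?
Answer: 10595/4 ≈ 2648.8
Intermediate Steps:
M = -8 (M = 1 - 9 = -8)
g = -29/16 (g = -9/16 + 10/(-8) = -9*1/16 + 10*(-⅛) = -9/16 - 5/4 = -29/16 ≈ -1.8125)
R = -216
o(w, h) = w + h*w
o(4, g)*(-599 + R) = (4*(1 - 29/16))*(-599 - 216) = (4*(-13/16))*(-815) = -13/4*(-815) = 10595/4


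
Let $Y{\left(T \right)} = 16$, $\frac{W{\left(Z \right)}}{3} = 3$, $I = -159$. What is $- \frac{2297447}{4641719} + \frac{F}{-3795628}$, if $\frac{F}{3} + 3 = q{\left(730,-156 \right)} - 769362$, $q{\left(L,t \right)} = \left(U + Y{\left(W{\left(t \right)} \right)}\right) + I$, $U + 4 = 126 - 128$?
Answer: $\frac{997674550991}{8809119302266} \approx 0.11325$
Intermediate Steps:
$W{\left(Z \right)} = 9$ ($W{\left(Z \right)} = 3 \cdot 3 = 9$)
$U = -6$ ($U = -4 + \left(126 - 128\right) = -4 - 2 = -6$)
$q{\left(L,t \right)} = -149$ ($q{\left(L,t \right)} = \left(-6 + 16\right) - 159 = 10 - 159 = -149$)
$F = -2308542$ ($F = -9 + 3 \left(-149 - 769362\right) = -9 + 3 \left(-769511\right) = -9 - 2308533 = -2308542$)
$- \frac{2297447}{4641719} + \frac{F}{-3795628} = - \frac{2297447}{4641719} - \frac{2308542}{-3795628} = \left(-2297447\right) \frac{1}{4641719} - - \frac{1154271}{1897814} = - \frac{2297447}{4641719} + \frac{1154271}{1897814} = \frac{997674550991}{8809119302266}$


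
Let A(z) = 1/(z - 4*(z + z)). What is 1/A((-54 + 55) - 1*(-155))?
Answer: -1092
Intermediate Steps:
A(z) = -1/(7*z) (A(z) = 1/(z - 8*z) = 1/(-7*z) = -1/(7*z))
1/A((-54 + 55) - 1*(-155)) = 1/(-1/(7*((-54 + 55) - 1*(-155)))) = 1/(-1/(7*(1 + 155))) = 1/(-1/7/156) = 1/(-1/7*1/156) = 1/(-1/1092) = -1092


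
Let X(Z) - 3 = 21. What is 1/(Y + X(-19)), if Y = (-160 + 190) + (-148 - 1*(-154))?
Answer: 1/60 ≈ 0.016667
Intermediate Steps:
X(Z) = 24 (X(Z) = 3 + 21 = 24)
Y = 36 (Y = 30 + (-148 + 154) = 30 + 6 = 36)
1/(Y + X(-19)) = 1/(36 + 24) = 1/60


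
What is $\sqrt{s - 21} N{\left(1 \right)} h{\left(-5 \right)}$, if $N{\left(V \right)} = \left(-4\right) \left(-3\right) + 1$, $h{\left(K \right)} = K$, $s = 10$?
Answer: $- 65 i \sqrt{11} \approx - 215.58 i$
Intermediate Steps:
$N{\left(V \right)} = 13$ ($N{\left(V \right)} = 12 + 1 = 13$)
$\sqrt{s - 21} N{\left(1 \right)} h{\left(-5 \right)} = \sqrt{10 - 21} \cdot 13 \left(-5\right) = \sqrt{-11} \cdot 13 \left(-5\right) = i \sqrt{11} \cdot 13 \left(-5\right) = 13 i \sqrt{11} \left(-5\right) = - 65 i \sqrt{11}$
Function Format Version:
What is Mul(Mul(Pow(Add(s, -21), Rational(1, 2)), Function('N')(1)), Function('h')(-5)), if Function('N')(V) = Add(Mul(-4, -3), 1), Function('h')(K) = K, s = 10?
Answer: Mul(-65, I, Pow(11, Rational(1, 2))) ≈ Mul(-215.58, I)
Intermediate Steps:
Function('N')(V) = 13 (Function('N')(V) = Add(12, 1) = 13)
Mul(Mul(Pow(Add(s, -21), Rational(1, 2)), Function('N')(1)), Function('h')(-5)) = Mul(Mul(Pow(Add(10, -21), Rational(1, 2)), 13), -5) = Mul(Mul(Pow(-11, Rational(1, 2)), 13), -5) = Mul(Mul(Mul(I, Pow(11, Rational(1, 2))), 13), -5) = Mul(Mul(13, I, Pow(11, Rational(1, 2))), -5) = Mul(-65, I, Pow(11, Rational(1, 2)))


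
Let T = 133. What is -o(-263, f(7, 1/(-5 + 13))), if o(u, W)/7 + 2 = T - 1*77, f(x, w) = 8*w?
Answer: -378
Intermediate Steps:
o(u, W) = 378 (o(u, W) = -14 + 7*(133 - 1*77) = -14 + 7*(133 - 77) = -14 + 7*56 = -14 + 392 = 378)
-o(-263, f(7, 1/(-5 + 13))) = -1*378 = -378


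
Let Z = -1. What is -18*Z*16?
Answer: 288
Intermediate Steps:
-18*Z*16 = -18*(-1)*16 = 18*16 = 288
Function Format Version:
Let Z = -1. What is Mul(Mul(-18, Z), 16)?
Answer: 288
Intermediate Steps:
Mul(Mul(-18, Z), 16) = Mul(Mul(-18, -1), 16) = Mul(18, 16) = 288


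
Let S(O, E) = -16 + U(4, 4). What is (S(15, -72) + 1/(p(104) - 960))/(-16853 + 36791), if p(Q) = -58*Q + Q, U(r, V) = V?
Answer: -82657/137332944 ≈ -0.00060187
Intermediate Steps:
p(Q) = -57*Q
S(O, E) = -12 (S(O, E) = -16 + 4 = -12)
(S(15, -72) + 1/(p(104) - 960))/(-16853 + 36791) = (-12 + 1/(-57*104 - 960))/(-16853 + 36791) = (-12 + 1/(-5928 - 960))/19938 = (-12 + 1/(-6888))*(1/19938) = (-12 - 1/6888)*(1/19938) = -82657/6888*1/19938 = -82657/137332944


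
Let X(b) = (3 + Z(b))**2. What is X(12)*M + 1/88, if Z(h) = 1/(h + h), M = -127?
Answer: -7444541/6336 ≈ -1175.0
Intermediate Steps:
Z(h) = 1/(2*h)
X(b) = (3 + 1/(2*b))**2
X(12)*M + 1/88 = ((1/4)*(1 + 6*12)**2/12**2)*(-127) + 1/88 = ((1/4)*(1/144)*(1 + 72)**2)*(-127) + 1/88 = ((1/4)*(1/144)*73**2)*(-127) + 1/88 = ((1/4)*(1/144)*5329)*(-127) + 1/88 = (5329/576)*(-127) + 1/88 = -676783/576 + 1/88 = -7444541/6336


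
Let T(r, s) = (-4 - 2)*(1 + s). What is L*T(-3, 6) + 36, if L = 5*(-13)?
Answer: 2766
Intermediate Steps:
L = -65
T(r, s) = -6 - 6*s (T(r, s) = -6*(1 + s) = -6 - 6*s)
L*T(-3, 6) + 36 = -65*(-6 - 6*6) + 36 = -65*(-6 - 36) + 36 = -65*(-42) + 36 = 2730 + 36 = 2766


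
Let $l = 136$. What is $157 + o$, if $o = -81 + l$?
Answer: $212$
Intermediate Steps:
$o = 55$ ($o = -81 + 136 = 55$)
$157 + o = 157 + 55 = 212$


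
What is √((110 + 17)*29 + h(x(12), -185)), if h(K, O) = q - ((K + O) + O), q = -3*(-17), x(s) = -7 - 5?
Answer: 14*√21 ≈ 64.156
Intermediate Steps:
x(s) = -12
q = 51
h(K, O) = 51 - K - 2*O (h(K, O) = 51 - ((K + O) + O) = 51 - (K + 2*O) = 51 + (-K - 2*O) = 51 - K - 2*O)
√((110 + 17)*29 + h(x(12), -185)) = √((110 + 17)*29 + (51 - 1*(-12) - 2*(-185))) = √(127*29 + (51 + 12 + 370)) = √(3683 + 433) = √4116 = 14*√21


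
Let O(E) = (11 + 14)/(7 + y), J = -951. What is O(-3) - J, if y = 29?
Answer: 34261/36 ≈ 951.69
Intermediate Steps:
O(E) = 25/36 (O(E) = (11 + 14)/(7 + 29) = 25/36)
O(-3) - J = 25/36 - 1*(-951) = 25/36 + 951 = 34261/36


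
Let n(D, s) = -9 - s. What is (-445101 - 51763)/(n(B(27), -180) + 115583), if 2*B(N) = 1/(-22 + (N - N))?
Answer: -248432/57877 ≈ -4.2924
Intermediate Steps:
B(N) = -1/44 (B(N) = 1/(2*(-22 + (N - N))) = 1/(2*(-22 + 0)) = (½)/(-22) = (½)*(-1/22) = -1/44)
(-445101 - 51763)/(n(B(27), -180) + 115583) = (-445101 - 51763)/((-9 - 1*(-180)) + 115583) = -496864/((-9 + 180) + 115583) = -496864/(171 + 115583) = -496864/115754 = -496864*1/115754 = -248432/57877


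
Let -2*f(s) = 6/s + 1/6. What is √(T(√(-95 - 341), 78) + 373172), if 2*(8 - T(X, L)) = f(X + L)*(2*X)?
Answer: √6*√((87324011 + 2239137*I*√109)/(39 + I*√109))/6 ≈ 610.88 + 0.0020376*I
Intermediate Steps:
f(s) = -1/12 - 3/s (f(s) = -(6/s + 1/6)/2 = -(6/s + 1*(⅙))/2 = -(6/s + ⅙)/2 = -(⅙ + 6/s)/2 = -1/12 - 3/s)
T(X, L) = 8 - X*(-36 - L - X)/(12*(L + X)) (T(X, L) = 8 - (-36 - (X + L))/(12*(X + L))*2*X/2 = 8 - (-36 - (L + X))/(12*(L + X))*2*X/2 = 8 - (-36 + (-L - X))/(12*(L + X))*2*X/2 = 8 - (-36 - L - X)/(12*(L + X))*2*X/2 = 8 - X*(-36 - L - X)/(12*(L + X)))
√(T(√(-95 - 341), 78) + 373172) = √((8*78 + 8*√(-95 - 341) + √(-95 - 341)*(36 + 78 + √(-95 - 341))/12)/(78 + √(-95 - 341)) + 373172) = √((624 + 8*√(-436) + √(-436)*(36 + 78 + √(-436))/12)/(78 + √(-436)) + 373172) = √((624 + 8*(2*I*√109) + (2*I*√109)*(36 + 78 + 2*I*√109)/12)/(78 + 2*I*√109) + 373172) = √((624 + 16*I*√109 + (2*I*√109)*(114 + 2*I*√109)/12)/(78 + 2*I*√109) + 373172) = √((624 + 16*I*√109 + I*√109*(114 + 2*I*√109)/6)/(78 + 2*I*√109) + 373172) = √(373172 + (624 + 16*I*√109 + I*√109*(114 + 2*I*√109)/6)/(78 + 2*I*√109))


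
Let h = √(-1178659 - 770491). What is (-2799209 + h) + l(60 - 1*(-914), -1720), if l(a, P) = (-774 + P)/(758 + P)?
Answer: -1346418282/481 + 5*I*√77966 ≈ -2.7992e+6 + 1396.1*I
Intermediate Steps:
l(a, P) = (-774 + P)/(758 + P)
h = 5*I*√77966 (h = √(-1949150) = 5*I*√77966 ≈ 1396.1*I)
(-2799209 + h) + l(60 - 1*(-914), -1720) = (-2799209 + 5*I*√77966) + (-774 - 1720)/(758 - 1720) = (-2799209 + 5*I*√77966) - 2494/(-962) = (-2799209 + 5*I*√77966) - 1/962*(-2494) = (-2799209 + 5*I*√77966) + 1247/481 = -1346418282/481 + 5*I*√77966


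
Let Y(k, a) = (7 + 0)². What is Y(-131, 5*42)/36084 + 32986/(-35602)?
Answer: -594261163/642331284 ≈ -0.92516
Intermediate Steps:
Y(k, a) = 49 (Y(k, a) = 7² = 49)
Y(-131, 5*42)/36084 + 32986/(-35602) = 49/36084 + 32986/(-35602) = 49*(1/36084) + 32986*(-1/35602) = 49/36084 - 16493/17801 = -594261163/642331284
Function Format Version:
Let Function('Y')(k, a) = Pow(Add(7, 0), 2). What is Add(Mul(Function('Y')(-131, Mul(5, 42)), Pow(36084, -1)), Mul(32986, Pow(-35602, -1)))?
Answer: Rational(-594261163, 642331284) ≈ -0.92516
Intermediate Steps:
Function('Y')(k, a) = 49 (Function('Y')(k, a) = Pow(7, 2) = 49)
Add(Mul(Function('Y')(-131, Mul(5, 42)), Pow(36084, -1)), Mul(32986, Pow(-35602, -1))) = Add(Mul(49, Pow(36084, -1)), Mul(32986, Pow(-35602, -1))) = Add(Mul(49, Rational(1, 36084)), Mul(32986, Rational(-1, 35602))) = Add(Rational(49, 36084), Rational(-16493, 17801)) = Rational(-594261163, 642331284)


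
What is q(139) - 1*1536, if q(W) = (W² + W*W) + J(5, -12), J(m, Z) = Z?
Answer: 37094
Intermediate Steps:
q(W) = -12 + 2*W² (q(W) = (W² + W*W) - 12 = (W² + W²) - 12 = 2*W² - 12 = -12 + 2*W²)
q(139) - 1*1536 = (-12 + 2*139²) - 1*1536 = (-12 + 2*19321) - 1536 = (-12 + 38642) - 1536 = 38630 - 1536 = 37094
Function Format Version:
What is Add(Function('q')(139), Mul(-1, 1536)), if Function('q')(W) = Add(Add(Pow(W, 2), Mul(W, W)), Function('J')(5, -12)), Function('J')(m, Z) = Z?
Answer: 37094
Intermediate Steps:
Function('q')(W) = Add(-12, Mul(2, Pow(W, 2))) (Function('q')(W) = Add(Add(Pow(W, 2), Mul(W, W)), -12) = Add(Add(Pow(W, 2), Pow(W, 2)), -12) = Add(Mul(2, Pow(W, 2)), -12) = Add(-12, Mul(2, Pow(W, 2))))
Add(Function('q')(139), Mul(-1, 1536)) = Add(Add(-12, Mul(2, Pow(139, 2))), Mul(-1, 1536)) = Add(Add(-12, Mul(2, 19321)), -1536) = Add(Add(-12, 38642), -1536) = Add(38630, -1536) = 37094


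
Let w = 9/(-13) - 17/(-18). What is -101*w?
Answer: -5959/234 ≈ -25.466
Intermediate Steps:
w = 59/234 (w = 9*(-1/13) - 17*(-1/18) = -9/13 + 17/18 = 59/234 ≈ 0.25214)
-101*w = -101*59/234 = -5959/234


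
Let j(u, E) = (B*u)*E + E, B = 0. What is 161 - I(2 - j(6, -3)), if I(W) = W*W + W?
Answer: 131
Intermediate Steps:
j(u, E) = E (j(u, E) = (0*u)*E + E = 0*E + E = 0 + E = E)
I(W) = W + W**2 (I(W) = W**2 + W = W + W**2)
161 - I(2 - j(6, -3)) = 161 - (2 - 1*(-3))*(1 + (2 - 1*(-3))) = 161 - (2 + 3)*(1 + (2 + 3)) = 161 - 5*(1 + 5) = 161 - 5*6 = 161 - 1*30 = 161 - 30 = 131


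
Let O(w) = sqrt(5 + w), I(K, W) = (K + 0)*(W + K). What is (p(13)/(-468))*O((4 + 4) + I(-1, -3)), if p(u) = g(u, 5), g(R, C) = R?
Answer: -sqrt(17)/36 ≈ -0.11453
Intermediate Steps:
I(K, W) = K*(K + W)
p(u) = u
(p(13)/(-468))*O((4 + 4) + I(-1, -3)) = (13/(-468))*sqrt(5 + ((4 + 4) - (-1 - 3))) = (13*(-1/468))*sqrt(5 + (8 - 1*(-4))) = -sqrt(5 + (8 + 4))/36 = -sqrt(5 + 12)/36 = -sqrt(17)/36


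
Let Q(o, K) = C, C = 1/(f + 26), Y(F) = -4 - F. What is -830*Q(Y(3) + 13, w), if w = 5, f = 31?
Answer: -830/57 ≈ -14.561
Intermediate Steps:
C = 1/57 (C = 1/(31 + 26) = 1/57 ≈ 0.017544)
Q(o, K) = 1/57
-830*Q(Y(3) + 13, w) = -830*1/57 = -830/57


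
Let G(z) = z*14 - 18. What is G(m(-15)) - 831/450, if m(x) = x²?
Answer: 469523/150 ≈ 3130.2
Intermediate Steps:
G(z) = -18 + 14*z (G(z) = 14*z - 18 = -18 + 14*z)
G(m(-15)) - 831/450 = (-18 + 14*(-15)²) - 831/450 = (-18 + 14*225) + (1/450)*(-831) = (-18 + 3150) - 277/150 = 3132 - 277/150 = 469523/150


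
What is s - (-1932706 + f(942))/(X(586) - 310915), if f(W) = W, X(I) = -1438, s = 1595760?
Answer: 498438491516/312353 ≈ 1.5958e+6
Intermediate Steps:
s - (-1932706 + f(942))/(X(586) - 310915) = 1595760 - (-1932706 + 942)/(-1438 - 310915) = 1595760 - (-1931764)/(-312353) = 1595760 - (-1931764)*(-1)/312353 = 1595760 - 1*1931764/312353 = 1595760 - 1931764/312353 = 498438491516/312353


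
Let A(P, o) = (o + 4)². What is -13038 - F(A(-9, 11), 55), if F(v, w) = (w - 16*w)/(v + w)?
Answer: -729963/56 ≈ -13035.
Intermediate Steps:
A(P, o) = (4 + o)²
F(v, w) = -15*w/(v + w) (F(v, w) = (-15*w)/(v + w) = -15*w/(v + w))
-13038 - F(A(-9, 11), 55) = -13038 - (-15)*55/((4 + 11)² + 55) = -13038 - (-15)*55/(15² + 55) = -13038 - (-15)*55/(225 + 55) = -13038 - (-15)*55/280 = -13038 - 1*(-165/56) = -13038 + 165/56 = -729963/56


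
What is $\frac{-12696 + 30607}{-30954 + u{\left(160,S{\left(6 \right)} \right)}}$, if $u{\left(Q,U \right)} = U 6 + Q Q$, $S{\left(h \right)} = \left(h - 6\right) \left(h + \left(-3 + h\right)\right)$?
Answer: $- \frac{17911}{5354} \approx -3.3453$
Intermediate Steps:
$S{\left(h \right)} = \left(-6 + h\right) \left(-3 + 2 h\right)$
$u{\left(Q,U \right)} = Q^{2} + 6 U$ ($u{\left(Q,U \right)} = 6 U + Q^{2} = Q^{2} + 6 U$)
$\frac{-12696 + 30607}{-30954 + u{\left(160,S{\left(6 \right)} \right)}} = \frac{-12696 + 30607}{-30954 + \left(160^{2} + 6 \left(18 - 90 + 2 \cdot 6^{2}\right)\right)} = \frac{17911}{-30954 + \left(25600 + 6 \left(18 - 90 + 2 \cdot 36\right)\right)} = \frac{17911}{-30954 + \left(25600 + 6 \left(18 - 90 + 72\right)\right)} = \frac{17911}{-30954 + \left(25600 + 6 \cdot 0\right)} = \frac{17911}{-30954 + \left(25600 + 0\right)} = \frac{17911}{-30954 + 25600} = \frac{17911}{-5354} = 17911 \left(- \frac{1}{5354}\right) = - \frac{17911}{5354}$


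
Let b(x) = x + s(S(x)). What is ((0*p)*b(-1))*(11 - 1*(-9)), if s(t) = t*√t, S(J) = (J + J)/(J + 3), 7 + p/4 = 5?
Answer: 0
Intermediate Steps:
p = -8 (p = -28 + 4*5 = -28 + 20 = -8)
S(J) = 2*J/(3 + J) (S(J) = (2*J)/(3 + J) = 2*J/(3 + J))
s(t) = t^(3/2)
b(x) = x + 2*√2*(x/(3 + x))^(3/2) (b(x) = x + (2*x/(3 + x))^(3/2) = x + 2*√2*(x/(3 + x))^(3/2))
((0*p)*b(-1))*(11 - 1*(-9)) = ((0*(-8))*(-1 + 2*√2*(-1/(3 - 1))^(3/2)))*(11 - 1*(-9)) = (0*(-1 + 2*√2*(-1/2)^(3/2)))*(11 + 9) = (0*(-1 + 2*√2*(-1*½)^(3/2)))*20 = (0*(-1 + 2*√2*(-½)^(3/2)))*20 = (0*(-1 + 2*√2*(-I*√2/4)))*20 = (0*(-1 - I))*20 = 0*20 = 0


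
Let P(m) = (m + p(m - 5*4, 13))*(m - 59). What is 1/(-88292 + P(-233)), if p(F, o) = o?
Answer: -1/24052 ≈ -4.1577e-5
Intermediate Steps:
P(m) = (-59 + m)*(13 + m) (P(m) = (m + 13)*(m - 59) = (13 + m)*(-59 + m) = (-59 + m)*(13 + m))
1/(-88292 + P(-233)) = 1/(-88292 + (-767 + (-233)² - 46*(-233))) = 1/(-88292 + (-767 + 54289 + 10718)) = 1/(-88292 + 64240) = 1/(-24052) = -1/24052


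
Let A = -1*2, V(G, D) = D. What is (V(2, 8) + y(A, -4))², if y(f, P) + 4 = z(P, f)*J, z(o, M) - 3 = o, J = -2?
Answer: 36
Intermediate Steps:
z(o, M) = 3 + o
A = -2
y(f, P) = -10 - 2*P (y(f, P) = -4 + (3 + P)*(-2) = -4 + (-6 - 2*P) = -10 - 2*P)
(V(2, 8) + y(A, -4))² = (8 + (-10 - 2*(-4)))² = (8 + (-10 + 8))² = (8 - 2)² = 6² = 36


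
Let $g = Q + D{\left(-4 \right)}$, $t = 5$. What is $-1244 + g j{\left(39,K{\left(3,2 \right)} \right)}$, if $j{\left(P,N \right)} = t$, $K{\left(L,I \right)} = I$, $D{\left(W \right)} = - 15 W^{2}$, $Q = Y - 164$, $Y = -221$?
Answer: $-4369$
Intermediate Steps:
$Q = -385$ ($Q = -221 - 164 = -385$)
$j{\left(P,N \right)} = 5$
$g = -625$ ($g = -385 - 15 \left(-4\right)^{2} = -385 - 240 = -625$)
$-1244 + g j{\left(39,K{\left(3,2 \right)} \right)} = -1244 - 3125 = -4369$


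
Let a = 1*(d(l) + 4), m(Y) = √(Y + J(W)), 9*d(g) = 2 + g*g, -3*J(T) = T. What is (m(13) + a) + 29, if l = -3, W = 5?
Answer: 308/9 + √102/3 ≈ 37.589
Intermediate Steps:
J(T) = -T/3
d(g) = 2/9 + g²/9 (d(g) = (2 + g*g)/9 = (2 + g²)/9 = 2/9 + g²/9)
m(Y) = √(-5/3 + Y) (m(Y) = √(Y - ⅓*5) = √(Y - 5/3) = √(-5/3 + Y))
a = 47/9 (a = 1*((2/9 + (⅑)*(-3)²) + 4) = 1*((2/9 + (⅑)*9) + 4) = 1*((2/9 + 1) + 4) = 1*(11/9 + 4) = 1*(47/9) = 47/9 ≈ 5.2222)
(m(13) + a) + 29 = (√(-15 + 9*13)/3 + 47/9) + 29 = (√(-15 + 117)/3 + 47/9) + 29 = (√102/3 + 47/9) + 29 = (47/9 + √102/3) + 29 = 308/9 + √102/3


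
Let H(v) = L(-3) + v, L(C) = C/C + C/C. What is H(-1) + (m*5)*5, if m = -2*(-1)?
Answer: 51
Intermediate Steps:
m = 2
L(C) = 2 (L(C) = 1 + 1 = 2)
H(v) = 2 + v
H(-1) + (m*5)*5 = (2 - 1) + (2*5)*5 = 1 + 10*5 = 1 + 50 = 51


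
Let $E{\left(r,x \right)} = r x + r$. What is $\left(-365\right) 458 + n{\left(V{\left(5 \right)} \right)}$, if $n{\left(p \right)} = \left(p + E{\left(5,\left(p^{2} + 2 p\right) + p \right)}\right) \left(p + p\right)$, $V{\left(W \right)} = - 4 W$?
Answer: $-234570$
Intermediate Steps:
$E{\left(r,x \right)} = r + r x$
$n{\left(p \right)} = 2 p \left(5 + 5 p^{2} + 16 p\right)$ ($n{\left(p \right)} = \left(p + 5 \left(1 + \left(\left(p^{2} + 2 p\right) + p\right)\right)\right) \left(p + p\right) = \left(p + 5 \left(1 + \left(p^{2} + 3 p\right)\right)\right) 2 p = \left(p + 5 \left(1 + p^{2} + 3 p\right)\right) 2 p = \left(p + \left(5 + 5 p^{2} + 15 p\right)\right) 2 p = \left(5 + 5 p^{2} + 16 p\right) 2 p = 2 p \left(5 + 5 p^{2} + 16 p\right)$)
$\left(-365\right) 458 + n{\left(V{\left(5 \right)} \right)} = \left(-365\right) 458 + 2 \left(\left(-4\right) 5\right) \left(5 - 20 + 5 \left(\left(-4\right) 5\right) \left(3 - 20\right)\right) = -167170 + 2 \left(-20\right) \left(5 - 20 + 5 \left(-20\right) \left(3 - 20\right)\right) = -167170 + 2 \left(-20\right) \left(5 - 20 + 5 \left(-20\right) \left(-17\right)\right) = -167170 + 2 \left(-20\right) \left(5 - 20 + 1700\right) = -167170 + 2 \left(-20\right) 1685 = -167170 - 67400 = -234570$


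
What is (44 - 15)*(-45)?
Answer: -1305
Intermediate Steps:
(44 - 15)*(-45) = 29*(-45) = -1305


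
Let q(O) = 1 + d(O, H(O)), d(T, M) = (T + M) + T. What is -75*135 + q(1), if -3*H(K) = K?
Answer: -30367/3 ≈ -10122.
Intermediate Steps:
H(K) = -K/3
d(T, M) = M + 2*T (d(T, M) = (M + T) + T = M + 2*T)
q(O) = 1 + 5*O/3 (q(O) = 1 + (-O/3 + 2*O) = 1 + 5*O/3)
-75*135 + q(1) = -75*135 + (1 + (5/3)*1) = -10125 + (1 + 5/3) = -10125 + 8/3 = -30367/3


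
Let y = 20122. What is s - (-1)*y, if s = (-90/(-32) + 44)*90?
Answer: 194681/8 ≈ 24335.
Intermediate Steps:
s = 33705/8 (s = (-90*(-1/32) + 44)*90 = (45/16 + 44)*90 = (749/16)*90 = 33705/8 ≈ 4213.1)
s - (-1)*y = 33705/8 - (-1)*20122 = 33705/8 - 1*(-20122) = 33705/8 + 20122 = 194681/8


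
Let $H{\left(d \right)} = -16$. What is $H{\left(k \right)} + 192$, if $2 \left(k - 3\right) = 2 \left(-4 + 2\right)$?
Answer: $176$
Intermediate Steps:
$k = 1$ ($k = 3 + \frac{2 \left(-4 + 2\right)}{2} = 3 + \frac{2 \left(-2\right)}{2} = 3 + \frac{1}{2} \left(-4\right) = 3 - 2 = 1$)
$H{\left(k \right)} + 192 = -16 + 192 = 176$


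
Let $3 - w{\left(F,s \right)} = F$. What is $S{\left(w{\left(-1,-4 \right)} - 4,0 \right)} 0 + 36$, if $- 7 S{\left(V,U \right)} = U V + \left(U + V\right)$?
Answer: $36$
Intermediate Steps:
$w{\left(F,s \right)} = 3 - F$
$S{\left(V,U \right)} = - \frac{U}{7} - \frac{V}{7} - \frac{U V}{7}$ ($S{\left(V,U \right)} = - \frac{U V + \left(U + V\right)}{7} = - \frac{U + V + U V}{7} = - \frac{U}{7} - \frac{V}{7} - \frac{U V}{7}$)
$S{\left(w{\left(-1,-4 \right)} - 4,0 \right)} 0 + 36 = \left(\left(- \frac{1}{7}\right) 0 - \frac{\left(3 - -1\right) - 4}{7} - 0 \left(\left(3 - -1\right) - 4\right)\right) 0 + 36 = \left(0 - \frac{\left(3 + 1\right) - 4}{7} - 0 \left(\left(3 + 1\right) - 4\right)\right) 0 + 36 = \left(0 - \frac{4 - 4}{7} - 0 \left(4 - 4\right)\right) 0 + 36 = \left(0 - 0 - 0 \cdot 0\right) 0 + 36 = \left(0 + 0 + 0\right) 0 + 36 = 0 \cdot 0 + 36 = 0 + 36 = 36$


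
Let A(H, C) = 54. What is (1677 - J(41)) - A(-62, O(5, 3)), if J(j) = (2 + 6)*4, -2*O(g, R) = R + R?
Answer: 1591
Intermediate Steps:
O(g, R) = -R (O(g, R) = -(R + R)/2 = -R)
J(j) = 32 (J(j) = 8*4 = 32)
(1677 - J(41)) - A(-62, O(5, 3)) = (1677 - 1*32) - 1*54 = (1677 - 32) - 54 = 1645 - 54 = 1591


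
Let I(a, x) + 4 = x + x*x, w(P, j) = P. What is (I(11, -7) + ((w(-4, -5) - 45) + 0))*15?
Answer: -165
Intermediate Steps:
I(a, x) = -4 + x + x**2 (I(a, x) = -4 + (x + x*x) = -4 + (x + x**2) = -4 + x + x**2)
(I(11, -7) + ((w(-4, -5) - 45) + 0))*15 = ((-4 - 7 + (-7)**2) + ((-4 - 45) + 0))*15 = ((-4 - 7 + 49) + (-49 + 0))*15 = (38 - 49)*15 = -11*15 = -165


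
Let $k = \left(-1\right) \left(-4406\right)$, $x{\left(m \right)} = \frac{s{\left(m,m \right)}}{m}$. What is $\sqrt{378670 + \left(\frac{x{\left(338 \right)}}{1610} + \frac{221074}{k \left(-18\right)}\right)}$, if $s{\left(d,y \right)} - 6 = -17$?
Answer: $\frac{\sqrt{7245488358997328024795}}{138326370} \approx 615.36$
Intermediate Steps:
$s{\left(d,y \right)} = -11$ ($s{\left(d,y \right)} = 6 - 17 = -11$)
$x{\left(m \right)} = - \frac{11}{m}$
$k = 4406$
$\sqrt{378670 + \left(\frac{x{\left(338 \right)}}{1610} + \frac{221074}{k \left(-18\right)}\right)} = \sqrt{378670 + \left(\frac{\left(-11\right) \frac{1}{338}}{1610} + \frac{221074}{4406 \left(-18\right)}\right)} = \sqrt{378670 + \left(\left(-11\right) \frac{1}{338} \cdot \frac{1}{1610} + \frac{221074}{-79308}\right)} = \sqrt{378670 + \left(\left(- \frac{11}{338}\right) \frac{1}{1610} + 221074 \left(- \frac{1}{79308}\right)\right)} = \sqrt{378670 - \frac{30076230427}{10789456860}} = \sqrt{\frac{4085613552945773}{10789456860}} = \frac{\sqrt{7245488358997328024795}}{138326370}$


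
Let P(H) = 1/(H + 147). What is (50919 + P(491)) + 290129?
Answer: 217588625/638 ≈ 3.4105e+5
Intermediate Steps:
P(H) = 1/(147 + H)
(50919 + P(491)) + 290129 = (50919 + 1/(147 + 491)) + 290129 = (50919 + 1/638) + 290129 = 32486323/638 + 290129 = 217588625/638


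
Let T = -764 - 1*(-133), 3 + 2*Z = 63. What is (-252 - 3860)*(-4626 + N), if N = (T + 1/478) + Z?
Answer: 5136926280/239 ≈ 2.1493e+7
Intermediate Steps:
Z = 30 (Z = -3/2 + (½)*63 = -3/2 + 63/2 = 30)
T = -631 (T = -764 + 133 = -631)
N = -287277/478 (N = (-631 + 1/478) + 30 = -301617/478 + 30 = -287277/478 ≈ -601.00)
(-252 - 3860)*(-4626 + N) = (-252 - 3860)*(-4626 - 287277/478) = -4112*(-2498505/478) = 5136926280/239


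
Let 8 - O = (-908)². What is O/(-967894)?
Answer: 412228/483947 ≈ 0.85180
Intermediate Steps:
O = -824456 (O = 8 - 1*(-908)² = 8 - 1*824464 = 8 - 824464 = -824456)
O/(-967894) = -824456/(-967894) = -824456*(-1/967894) = 412228/483947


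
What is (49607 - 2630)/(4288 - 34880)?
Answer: -46977/30592 ≈ -1.5356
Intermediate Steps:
(49607 - 2630)/(4288 - 34880) = 46977/(-30592) = 46977*(-1/30592) = -46977/30592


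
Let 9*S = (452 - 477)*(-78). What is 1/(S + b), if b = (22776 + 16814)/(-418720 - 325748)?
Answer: 372234/80630905 ≈ 0.0046165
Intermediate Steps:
S = 650/3 (S = ((452 - 477)*(-78))/9 = (-25*(-78))/9 = (⅑)*1950 = 650/3 ≈ 216.67)
b = -19795/372234 (b = 39590/(-744468) = 39590*(-1/744468) = -19795/372234 ≈ -0.053179)
1/(S + b) = 1/(650/3 - 19795/372234) = 1/(80630905/372234) = 372234/80630905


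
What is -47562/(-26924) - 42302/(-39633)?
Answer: 1511981897/533539446 ≈ 2.8339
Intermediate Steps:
-47562/(-26924) - 42302/(-39633) = -47562*(-1/26924) - 42302*(-1/39633) = 23781/13462 + 42302/39633 = 1511981897/533539446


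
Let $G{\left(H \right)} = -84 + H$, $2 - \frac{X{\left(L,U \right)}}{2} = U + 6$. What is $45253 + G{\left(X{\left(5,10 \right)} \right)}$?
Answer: $45141$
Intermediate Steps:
$X{\left(L,U \right)} = -8 - 2 U$ ($X{\left(L,U \right)} = 4 - 2 \left(U + 6\right) = 4 - 2 \left(6 + U\right) = 4 - \left(12 + 2 U\right) = -8 - 2 U$)
$45253 + G{\left(X{\left(5,10 \right)} \right)} = 45253 - 112 = 45141$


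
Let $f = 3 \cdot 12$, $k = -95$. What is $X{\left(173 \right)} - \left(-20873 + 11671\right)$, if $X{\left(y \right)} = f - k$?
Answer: $9333$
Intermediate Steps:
$f = 36$
$X{\left(y \right)} = 131$ ($X{\left(y \right)} = 36 - -95 = 36 + 95 = 131$)
$X{\left(173 \right)} - \left(-20873 + 11671\right) = 131 - \left(-20873 + 11671\right) = 131 - -9202 = 131 + 9202 = 9333$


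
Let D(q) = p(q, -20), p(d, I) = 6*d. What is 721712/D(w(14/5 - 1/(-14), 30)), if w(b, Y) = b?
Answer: 25259920/603 ≈ 41890.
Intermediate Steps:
D(q) = 6*q
721712/D(w(14/5 - 1/(-14), 30)) = 721712/((6*(14/5 - 1/(-14)))) = 721712/((6*(14*(1/5) - 1*(-1/14)))) = 721712/((6*(14/5 + 1/14))) = 721712/((6*(201/70))) = 721712/(603/35) = 721712*(35/603) = 25259920/603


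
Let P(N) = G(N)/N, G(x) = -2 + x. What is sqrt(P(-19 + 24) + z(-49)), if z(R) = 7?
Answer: sqrt(190)/5 ≈ 2.7568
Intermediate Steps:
P(N) = (-2 + N)/N
sqrt(P(-19 + 24) + z(-49)) = sqrt((-2 + (-19 + 24))/(-19 + 24) + 7) = sqrt((-2 + 5)/5 + 7) = sqrt((1/5)*3 + 7) = sqrt(3/5 + 7) = sqrt(38/5) = sqrt(190)/5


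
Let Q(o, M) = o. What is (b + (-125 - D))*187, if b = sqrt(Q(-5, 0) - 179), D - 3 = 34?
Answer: -30294 + 374*I*sqrt(46) ≈ -30294.0 + 2536.6*I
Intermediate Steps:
D = 37 (D = 3 + 34 = 37)
b = 2*I*sqrt(46) (b = sqrt(-5 - 179) = sqrt(-184) = 2*I*sqrt(46) ≈ 13.565*I)
(b + (-125 - D))*187 = (2*I*sqrt(46) + (-125 - 1*37))*187 = (2*I*sqrt(46) + (-125 - 37))*187 = (2*I*sqrt(46) - 162)*187 = (-162 + 2*I*sqrt(46))*187 = -30294 + 374*I*sqrt(46)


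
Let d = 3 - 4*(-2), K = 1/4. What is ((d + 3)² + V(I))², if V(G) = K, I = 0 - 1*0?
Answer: 616225/16 ≈ 38514.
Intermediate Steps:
I = 0 (I = 0 + 0 = 0)
K = ¼ ≈ 0.25000
V(G) = ¼
d = 11 (d = 3 + 8 = 11)
((d + 3)² + V(I))² = ((11 + 3)² + ¼)² = (14² + ¼)² = (196 + ¼)² = (785/4)² = 616225/16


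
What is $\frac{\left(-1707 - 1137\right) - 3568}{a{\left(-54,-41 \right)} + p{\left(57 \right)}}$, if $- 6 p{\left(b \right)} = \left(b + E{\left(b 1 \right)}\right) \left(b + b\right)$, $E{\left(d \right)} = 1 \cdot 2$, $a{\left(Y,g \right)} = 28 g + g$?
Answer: $\frac{458}{165} \approx 2.7758$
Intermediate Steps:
$a{\left(Y,g \right)} = 29 g$
$E{\left(d \right)} = 2$
$p{\left(b \right)} = - \frac{b \left(2 + b\right)}{3}$ ($p{\left(b \right)} = - \frac{\left(b + 2\right) \left(b + b\right)}{6} = - \frac{\left(2 + b\right) 2 b}{6} = - \frac{2 b \left(2 + b\right)}{6} = - \frac{b \left(2 + b\right)}{3}$)
$\frac{\left(-1707 - 1137\right) - 3568}{a{\left(-54,-41 \right)} + p{\left(57 \right)}} = \frac{\left(-1707 - 1137\right) - 3568}{29 \left(-41\right) - 19 \left(2 + 57\right)} = \frac{\left(-1707 - 1137\right) - 3568}{-1189 - 19 \cdot 59} = \frac{-2844 - 3568}{-1189 - 1121} = - \frac{6412}{-2310} = \left(-6412\right) \left(- \frac{1}{2310}\right) = \frac{458}{165}$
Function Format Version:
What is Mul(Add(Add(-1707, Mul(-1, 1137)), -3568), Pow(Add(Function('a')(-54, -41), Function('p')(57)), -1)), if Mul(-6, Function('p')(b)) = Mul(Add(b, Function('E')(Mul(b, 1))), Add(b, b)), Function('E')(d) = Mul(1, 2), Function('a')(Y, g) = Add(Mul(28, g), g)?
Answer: Rational(458, 165) ≈ 2.7758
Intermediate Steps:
Function('a')(Y, g) = Mul(29, g)
Function('E')(d) = 2
Function('p')(b) = Mul(Rational(-1, 3), b, Add(2, b)) (Function('p')(b) = Mul(Rational(-1, 6), Mul(Add(b, 2), Add(b, b))) = Mul(Rational(-1, 6), Mul(Add(2, b), Mul(2, b))) = Mul(Rational(-1, 6), Mul(2, b, Add(2, b))) = Mul(Rational(-1, 3), b, Add(2, b)))
Mul(Add(Add(-1707, Mul(-1, 1137)), -3568), Pow(Add(Function('a')(-54, -41), Function('p')(57)), -1)) = Mul(Add(Add(-1707, Mul(-1, 1137)), -3568), Pow(Add(Mul(29, -41), Mul(Rational(-1, 3), 57, Add(2, 57))), -1)) = Mul(Add(Add(-1707, -1137), -3568), Pow(Add(-1189, Mul(Rational(-1, 3), 57, 59)), -1)) = Mul(Add(-2844, -3568), Pow(Add(-1189, -1121), -1)) = Mul(-6412, Pow(-2310, -1)) = Mul(-6412, Rational(-1, 2310)) = Rational(458, 165)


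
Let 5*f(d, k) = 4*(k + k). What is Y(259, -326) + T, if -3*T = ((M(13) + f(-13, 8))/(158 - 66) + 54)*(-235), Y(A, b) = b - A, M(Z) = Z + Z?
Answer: 507569/138 ≈ 3678.0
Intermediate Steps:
f(d, k) = 8*k/5 (f(d, k) = (4*(k + k))/5 = (4*(2*k))/5 = (8*k)/5 = 8*k/5)
M(Z) = 2*Z
T = 588299/138 (T = -((2*13 + (8/5)*8)/(158 - 66) + 54)*(-235)/3 = -((26 + 64/5)/92 + 54)*(-235)/3 = -((194/5)*(1/92) + 54)*(-235)/3 = -(97/230 + 54)*(-235)/3 = -12517*(-235)/690 = -⅓*(-588299/46) = 588299/138 ≈ 4263.0)
Y(259, -326) + T = (-326 - 1*259) + 588299/138 = (-326 - 259) + 588299/138 = -585 + 588299/138 = 507569/138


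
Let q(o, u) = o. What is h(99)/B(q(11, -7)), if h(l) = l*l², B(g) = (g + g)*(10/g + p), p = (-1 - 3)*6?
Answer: -970299/508 ≈ -1910.0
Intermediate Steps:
p = -24 (p = -4*6 = -24)
B(g) = 2*g*(-24 + 10/g) (B(g) = (g + g)*(10/g - 24) = (2*g)*(-24 + 10/g) = 2*g*(-24 + 10/g))
h(l) = l³
h(99)/B(q(11, -7)) = 99³/(20 - 48*11) = 970299/(20 - 528) = 970299/(-508) = 970299*(-1/508) = -970299/508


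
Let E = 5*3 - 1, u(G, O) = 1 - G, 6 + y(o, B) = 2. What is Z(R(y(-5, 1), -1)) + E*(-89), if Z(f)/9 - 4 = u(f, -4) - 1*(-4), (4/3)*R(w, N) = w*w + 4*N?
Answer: -1246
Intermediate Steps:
y(o, B) = -4 (y(o, B) = -6 + 2 = -4)
R(w, N) = 3*N + 3*w²/4 (R(w, N) = 3*(w*w + 4*N)/4 = 3*(w² + 4*N)/4 = 3*N + 3*w²/4)
E = 14 (E = 15 - 1 = 14)
Z(f) = 81 - 9*f (Z(f) = 36 + 9*((1 - f) - 1*(-4)) = 36 + 9*((1 - f) + 4) = 36 + 9*(5 - f) = 36 + (45 - 9*f) = 81 - 9*f)
Z(R(y(-5, 1), -1)) + E*(-89) = (81 - 9*(3*(-1) + (¾)*(-4)²)) + 14*(-89) = (81 - 9*(-3 + (¾)*16)) - 1246 = (81 - 9*(-3 + 12)) - 1246 = (81 - 9*9) - 1246 = (81 - 81) - 1246 = 0 - 1246 = -1246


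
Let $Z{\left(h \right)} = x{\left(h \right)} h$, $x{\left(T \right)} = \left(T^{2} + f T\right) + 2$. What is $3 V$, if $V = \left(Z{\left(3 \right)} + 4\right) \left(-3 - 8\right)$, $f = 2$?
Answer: $-1815$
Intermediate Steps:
$x{\left(T \right)} = 2 + T^{2} + 2 T$ ($x{\left(T \right)} = \left(T^{2} + 2 T\right) + 2 = 2 + T^{2} + 2 T$)
$Z{\left(h \right)} = h \left(2 + h^{2} + 2 h\right)$ ($Z{\left(h \right)} = \left(2 + h^{2} + 2 h\right) h = h \left(2 + h^{2} + 2 h\right)$)
$V = -605$ ($V = \left(3 \left(2 + 3^{2} + 2 \cdot 3\right) + 4\right) \left(-3 - 8\right) = \left(3 \left(2 + 9 + 6\right) + 4\right) \left(-11\right) = \left(3 \cdot 17 + 4\right) \left(-11\right) = \left(51 + 4\right) \left(-11\right) = 55 \left(-11\right) = -605$)
$3 V = 3 \left(-605\right) = -1815$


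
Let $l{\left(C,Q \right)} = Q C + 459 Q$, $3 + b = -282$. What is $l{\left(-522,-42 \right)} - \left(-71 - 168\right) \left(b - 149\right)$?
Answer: $-101080$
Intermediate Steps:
$b = -285$ ($b = -3 - 282 = -285$)
$l{\left(C,Q \right)} = 459 Q + C Q$ ($l{\left(C,Q \right)} = C Q + 459 Q = 459 Q + C Q$)
$l{\left(-522,-42 \right)} - \left(-71 - 168\right) \left(b - 149\right) = - 42 \left(459 - 522\right) - \left(-71 - 168\right) \left(-285 - 149\right) = \left(-42\right) \left(-63\right) - \left(-239\right) \left(-434\right) = 2646 - 103726 = -101080$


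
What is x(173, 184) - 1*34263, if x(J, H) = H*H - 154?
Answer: -561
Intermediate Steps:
x(J, H) = -154 + H² (x(J, H) = H² - 154 = -154 + H²)
x(173, 184) - 1*34263 = (-154 + 184²) - 1*34263 = (-154 + 33856) - 34263 = 33702 - 34263 = -561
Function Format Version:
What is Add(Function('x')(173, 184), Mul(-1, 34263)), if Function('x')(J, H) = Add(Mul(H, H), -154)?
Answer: -561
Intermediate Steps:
Function('x')(J, H) = Add(-154, Pow(H, 2)) (Function('x')(J, H) = Add(Pow(H, 2), -154) = Add(-154, Pow(H, 2)))
Add(Function('x')(173, 184), Mul(-1, 34263)) = Add(Add(-154, Pow(184, 2)), Mul(-1, 34263)) = Add(Add(-154, 33856), -34263) = Add(33702, -34263) = -561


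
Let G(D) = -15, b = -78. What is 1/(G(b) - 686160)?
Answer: -1/686175 ≈ -1.4574e-6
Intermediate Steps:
1/(G(b) - 686160) = 1/(-15 - 686160) = 1/(-686175) = -1/686175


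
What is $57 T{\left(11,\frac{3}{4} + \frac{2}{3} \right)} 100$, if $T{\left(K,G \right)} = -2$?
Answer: $-11400$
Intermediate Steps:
$57 T{\left(11,\frac{3}{4} + \frac{2}{3} \right)} 100 = 57 \left(-2\right) 100 = \left(-114\right) 100 = -11400$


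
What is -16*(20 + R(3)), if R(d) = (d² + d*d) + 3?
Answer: -656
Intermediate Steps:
R(d) = 3 + 2*d² (R(d) = (d² + d²) + 3 = 2*d² + 3 = 3 + 2*d²)
-16*(20 + R(3)) = -16*(20 + (3 + 2*3²)) = -16*(20 + (3 + 2*9)) = -16*(20 + (3 + 18)) = -16*(20 + 21) = -16*41 = -656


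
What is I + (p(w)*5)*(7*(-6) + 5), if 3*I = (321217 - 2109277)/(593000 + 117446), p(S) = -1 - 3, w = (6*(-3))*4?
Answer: 262567010/355223 ≈ 739.16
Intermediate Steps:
w = -72 (w = -18*4 = -72)
p(S) = -4
I = -298010/355223 (I = ((321217 - 2109277)/(593000 + 117446))/3 = (-1788060/710446)/3 = (-1788060*1/710446)/3 = (⅓)*(-894030/355223) = -298010/355223 ≈ -0.83894)
I + (p(w)*5)*(7*(-6) + 5) = -298010/355223 + (-4*5)*(7*(-6) + 5) = -298010/355223 - 20*(-42 + 5) = -298010/355223 - 20*(-37) = -298010/355223 + 740 = 262567010/355223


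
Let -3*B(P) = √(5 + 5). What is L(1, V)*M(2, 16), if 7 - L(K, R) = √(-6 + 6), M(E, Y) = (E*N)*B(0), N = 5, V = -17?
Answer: -70*√10/3 ≈ -73.786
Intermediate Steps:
B(P) = -√10/3 (B(P) = -√(5 + 5)/3 = -√10/3)
M(E, Y) = -5*E*√10/3 (M(E, Y) = (E*5)*(-√10/3) = (5*E)*(-√10/3) = -5*E*√10/3)
L(K, R) = 7 (L(K, R) = 7 - √(-6 + 6) = 7 - √0 = 7 - 1*0 = 7 + 0 = 7)
L(1, V)*M(2, 16) = 7*(-5/3*2*√10) = 7*(-10*√10/3) = -70*√10/3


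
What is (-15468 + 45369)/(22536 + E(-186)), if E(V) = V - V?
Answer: 9967/7512 ≈ 1.3268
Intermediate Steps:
E(V) = 0
(-15468 + 45369)/(22536 + E(-186)) = (-15468 + 45369)/(22536 + 0) = 29901/22536 = 29901*(1/22536) = 9967/7512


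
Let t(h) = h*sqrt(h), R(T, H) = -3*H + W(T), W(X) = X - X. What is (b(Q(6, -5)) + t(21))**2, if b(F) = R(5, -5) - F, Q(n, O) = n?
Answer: 9342 + 378*sqrt(21) ≈ 11074.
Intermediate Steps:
W(X) = 0
R(T, H) = -3*H (R(T, H) = -3*H + 0 = -3*H)
t(h) = h**(3/2)
b(F) = 15 - F (b(F) = -3*(-5) - F = 15 - F)
(b(Q(6, -5)) + t(21))**2 = ((15 - 1*6) + 21**(3/2))**2 = ((15 - 6) + 21*sqrt(21))**2 = (9 + 21*sqrt(21))**2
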